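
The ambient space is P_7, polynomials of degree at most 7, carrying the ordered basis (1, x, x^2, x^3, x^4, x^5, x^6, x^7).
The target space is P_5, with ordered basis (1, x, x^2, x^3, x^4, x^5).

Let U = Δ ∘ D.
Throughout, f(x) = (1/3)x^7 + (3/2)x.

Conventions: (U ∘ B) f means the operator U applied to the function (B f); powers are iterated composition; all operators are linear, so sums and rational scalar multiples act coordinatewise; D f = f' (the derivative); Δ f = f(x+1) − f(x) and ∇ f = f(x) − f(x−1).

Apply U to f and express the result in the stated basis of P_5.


the result is g(x) = 14x^5 + 35x^4 + (140/3)x^3 + 35x^2 + 14x + 7/3

D f = (7/3)x^6 + 3/2
Δ D f = 14x^5 + 35x^4 + (140/3)x^3 + 35x^2 + 14x + 7/3


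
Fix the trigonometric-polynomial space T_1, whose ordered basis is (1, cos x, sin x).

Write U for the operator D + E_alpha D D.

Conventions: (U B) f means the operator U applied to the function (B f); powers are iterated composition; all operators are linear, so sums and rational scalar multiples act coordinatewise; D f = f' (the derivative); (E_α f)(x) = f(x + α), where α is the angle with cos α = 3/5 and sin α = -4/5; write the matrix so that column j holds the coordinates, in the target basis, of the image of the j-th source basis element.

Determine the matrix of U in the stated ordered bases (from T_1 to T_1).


image of 1: 0
image of cos x: -(3/5)cos x - (9/5)sin x
image of sin x: (9/5)cos x - (3/5)sin x
each image's coordinates form column j of the matrix

the matrix is [[0, 0, 0]; [0, -3/5, 9/5]; [0, -9/5, -3/5]] (rows listed top to bottom)


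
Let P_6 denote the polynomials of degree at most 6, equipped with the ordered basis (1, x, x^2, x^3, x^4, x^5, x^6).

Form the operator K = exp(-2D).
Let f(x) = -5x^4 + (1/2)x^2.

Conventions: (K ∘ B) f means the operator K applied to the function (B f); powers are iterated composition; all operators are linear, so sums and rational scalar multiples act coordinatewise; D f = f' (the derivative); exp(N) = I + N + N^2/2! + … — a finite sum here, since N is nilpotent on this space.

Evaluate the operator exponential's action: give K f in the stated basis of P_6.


the image equals g(x) = -5x^4 + 40x^3 - (239/2)x^2 + 158x - 78

order-1 term: 40x^3 - 2x
order-2 term: -120x^2 + 2
order-3 term: 160x
order-4 term: -80
the series for exp(-2D) f terminates at order 4
exp(-2D) f = -5x^4 + 40x^3 - (239/2)x^2 + 158x - 78


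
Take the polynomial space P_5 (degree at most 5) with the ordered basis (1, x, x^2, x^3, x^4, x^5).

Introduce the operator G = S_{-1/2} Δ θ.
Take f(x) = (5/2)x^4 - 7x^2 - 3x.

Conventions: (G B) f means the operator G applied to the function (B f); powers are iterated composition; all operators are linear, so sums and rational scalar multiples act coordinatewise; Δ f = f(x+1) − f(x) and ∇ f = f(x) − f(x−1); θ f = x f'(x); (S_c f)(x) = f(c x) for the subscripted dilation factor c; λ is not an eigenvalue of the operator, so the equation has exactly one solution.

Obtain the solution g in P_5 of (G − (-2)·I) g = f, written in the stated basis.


write g with unknown coordinates in the stated basis and equate coefficients in (G − (-2)·I) g = f
solving from the highest basis element down gives g = (5/4)x^4 + (5/4)x^3 - (277/32)x^2 - (75/32)x + 349/64
check: G g = -(5/2)x^3 + (165/16)x^2 + (27/16)x - 349/32
so G g − (-2)·g = (5/2)x^4 - 7x^2 - 3x = f ✓

the image equals g(x) = (5/4)x^4 + (5/4)x^3 - (277/32)x^2 - (75/32)x + 349/64


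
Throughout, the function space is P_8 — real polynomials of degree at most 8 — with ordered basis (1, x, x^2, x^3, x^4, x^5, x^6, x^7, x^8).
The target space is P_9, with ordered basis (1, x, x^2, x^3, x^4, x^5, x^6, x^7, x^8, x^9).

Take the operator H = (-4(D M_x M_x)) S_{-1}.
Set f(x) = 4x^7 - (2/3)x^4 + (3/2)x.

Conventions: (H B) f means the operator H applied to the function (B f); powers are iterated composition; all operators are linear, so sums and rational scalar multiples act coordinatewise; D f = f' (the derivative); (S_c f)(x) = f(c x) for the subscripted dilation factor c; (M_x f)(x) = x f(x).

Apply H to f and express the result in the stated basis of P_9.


S_{-1} f = -4x^7 - (2/3)x^4 - (3/2)x
M_x S_{-1} f = -4x^8 - (2/3)x^5 - (3/2)x^2
M_x M_x S_{-1} f = -4x^9 - (2/3)x^6 - (3/2)x^3
D M_x M_x S_{-1} f = -36x^8 - 4x^5 - (9/2)x^2
(-4(D M_x M_x)) S_{-1} f = 144x^8 + 16x^5 + 18x^2

g(x) = 144x^8 + 16x^5 + 18x^2


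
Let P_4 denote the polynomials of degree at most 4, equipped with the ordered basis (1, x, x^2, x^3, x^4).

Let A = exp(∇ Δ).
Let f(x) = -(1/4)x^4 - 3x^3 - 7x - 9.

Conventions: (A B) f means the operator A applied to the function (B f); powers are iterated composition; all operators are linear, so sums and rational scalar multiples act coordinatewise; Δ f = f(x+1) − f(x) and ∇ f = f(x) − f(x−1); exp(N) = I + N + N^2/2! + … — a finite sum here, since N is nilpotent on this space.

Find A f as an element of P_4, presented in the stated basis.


g(x) = -(1/4)x^4 - 3x^3 - 3x^2 - 25x - 25/2

order-1 term: -3x^2 - 18x - 1/2
order-2 term: -3
the series for exp(∇ Δ) f terminates at order 2
exp(∇ Δ) f = -(1/4)x^4 - 3x^3 - 3x^2 - 25x - 25/2


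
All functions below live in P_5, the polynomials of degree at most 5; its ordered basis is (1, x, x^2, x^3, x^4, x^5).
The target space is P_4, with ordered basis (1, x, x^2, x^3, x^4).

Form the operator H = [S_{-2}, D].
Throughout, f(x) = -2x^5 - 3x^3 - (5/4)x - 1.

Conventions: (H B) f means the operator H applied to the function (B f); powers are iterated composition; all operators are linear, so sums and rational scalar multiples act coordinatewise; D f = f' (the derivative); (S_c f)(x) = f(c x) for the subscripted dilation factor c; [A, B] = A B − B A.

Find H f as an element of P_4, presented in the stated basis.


D f = -10x^4 - 9x^2 - 5/4
S_{-2} D f = -160x^4 - 36x^2 - 5/4
S_{-2} f = 64x^5 + 24x^3 + (5/2)x - 1
D S_{-2} f = 320x^4 + 72x^2 + 5/2
[S_{-2}, D] f = -480x^4 - 108x^2 - 15/4

the result is g(x) = -480x^4 - 108x^2 - 15/4


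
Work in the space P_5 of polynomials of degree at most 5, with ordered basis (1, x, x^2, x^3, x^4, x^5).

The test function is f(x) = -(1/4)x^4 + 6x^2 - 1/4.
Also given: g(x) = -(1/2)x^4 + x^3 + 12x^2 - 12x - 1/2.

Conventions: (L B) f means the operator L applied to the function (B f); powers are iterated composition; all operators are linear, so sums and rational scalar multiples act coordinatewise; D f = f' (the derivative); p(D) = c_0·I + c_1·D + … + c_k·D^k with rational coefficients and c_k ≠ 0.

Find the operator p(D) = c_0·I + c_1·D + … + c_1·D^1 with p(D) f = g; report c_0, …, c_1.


D^0 f = -(1/4)x^4 + 6x^2 - 1/4
D^1 f = -x^3 + 12x
matching coefficients of g against c_0 f + c_1 Df + … from the top degree down determines the c_i
solution: c_0 = 2, c_1 = -1

p(D) = 2·I − D, i.e. c_0 = 2, c_1 = -1


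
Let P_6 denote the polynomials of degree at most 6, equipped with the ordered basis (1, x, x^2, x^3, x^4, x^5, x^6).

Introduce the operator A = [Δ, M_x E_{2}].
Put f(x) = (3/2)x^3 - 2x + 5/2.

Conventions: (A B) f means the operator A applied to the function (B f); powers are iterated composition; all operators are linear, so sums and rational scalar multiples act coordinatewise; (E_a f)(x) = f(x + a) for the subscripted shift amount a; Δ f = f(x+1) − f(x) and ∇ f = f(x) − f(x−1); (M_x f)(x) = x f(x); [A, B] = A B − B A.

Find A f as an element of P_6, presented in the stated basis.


g(x) = (3/2)x^3 + (27/2)x^2 + (77/2)x + 37

E_{2} f = (3/2)x^3 + 9x^2 + 16x + 21/2
M_x E_{2} f = (3/2)x^4 + 9x^3 + 16x^2 + (21/2)x
Δ (M_x E_{2}) f = 6x^3 + 36x^2 + 65x + 37
Δ f = (9/2)x^2 + (9/2)x - 1/2
E_{2} Δ f = (9/2)x^2 + (45/2)x + 53/2
M_x E_{2} Δ f = (9/2)x^3 + (45/2)x^2 + (53/2)x
[Δ, M_x E_{2}] f = (3/2)x^3 + (27/2)x^2 + (77/2)x + 37


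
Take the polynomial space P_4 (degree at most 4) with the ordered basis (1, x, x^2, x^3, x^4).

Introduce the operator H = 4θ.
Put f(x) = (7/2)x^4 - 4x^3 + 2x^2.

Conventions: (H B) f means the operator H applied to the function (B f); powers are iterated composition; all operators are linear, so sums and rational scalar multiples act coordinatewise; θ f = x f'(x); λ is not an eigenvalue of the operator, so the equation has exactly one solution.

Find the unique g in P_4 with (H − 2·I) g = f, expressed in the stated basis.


write g with unknown coordinates in the stated basis and equate coefficients in (H − 2·I) g = f
solving from the highest basis element down gives g = (1/4)x^4 - (2/5)x^3 + (1/3)x^2
check: H g = 4x^4 - (24/5)x^3 + (8/3)x^2
so H g − 2·g = (7/2)x^4 - 4x^3 + 2x^2 = f ✓

g(x) = (1/4)x^4 - (2/5)x^3 + (1/3)x^2


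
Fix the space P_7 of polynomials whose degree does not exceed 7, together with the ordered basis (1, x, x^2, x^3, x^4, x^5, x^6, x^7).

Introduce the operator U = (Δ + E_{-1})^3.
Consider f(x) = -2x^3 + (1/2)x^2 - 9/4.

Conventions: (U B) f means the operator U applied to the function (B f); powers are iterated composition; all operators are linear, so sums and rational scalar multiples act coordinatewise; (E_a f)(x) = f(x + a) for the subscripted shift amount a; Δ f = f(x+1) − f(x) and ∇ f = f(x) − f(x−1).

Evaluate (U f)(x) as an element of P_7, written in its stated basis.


the result is g(x) = -2x^3 + (1/2)x^2 - 36x + 3/4

Δ f = -6x^2 - 5x - 3/2
E_{-1} f = -2x^3 + (13/2)x^2 - 7x + 1/4
(Δ + E_{-1}) f = -2x^3 + (1/2)x^2 - 12x - 5/4
Δ (Δ + E_{-1}) f = -6x^2 - 5x - 27/2
E_{-1} (Δ + E_{-1}) f = -2x^3 + (13/2)x^2 - 19x + 53/4
(Δ + E_{-1}) (Δ + E_{-1}) f = -2x^3 + (1/2)x^2 - 24x - 1/4
Δ (Δ + E_{-1}) (Δ + E_{-1}) f = -6x^2 - 5x - 51/2
E_{-1} (Δ + E_{-1}) (Δ + E_{-1}) f = -2x^3 + (13/2)x^2 - 31x + 105/4
(Δ + E_{-1}) (Δ + E_{-1}) (Δ + E_{-1}) f = -2x^3 + (1/2)x^2 - 36x + 3/4


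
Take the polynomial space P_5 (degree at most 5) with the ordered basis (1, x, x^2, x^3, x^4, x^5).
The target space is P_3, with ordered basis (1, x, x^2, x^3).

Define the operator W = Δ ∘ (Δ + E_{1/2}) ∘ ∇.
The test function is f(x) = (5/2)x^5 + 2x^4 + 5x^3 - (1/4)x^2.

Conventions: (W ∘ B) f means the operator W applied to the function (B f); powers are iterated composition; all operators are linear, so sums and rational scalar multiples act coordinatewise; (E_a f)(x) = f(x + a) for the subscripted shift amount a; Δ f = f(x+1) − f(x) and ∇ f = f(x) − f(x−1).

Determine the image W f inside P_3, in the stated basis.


the result is g(x) = 50x^3 + 249x^2 + (629/2)x + 689/4

∇ f = (25/2)x^4 - 17x^3 + 28x^2 - 20x + 23/4
Δ ∇ f = 50x^3 + 24x^2 + 55x + 7/2
E_{1/2} ∇ f = (25/2)x^4 + 8x^3 + (85/4)x^2 + (3/2)x + 45/32
(Δ + E_{1/2}) ∇ f = (25/2)x^4 + 58x^3 + (181/4)x^2 + (113/2)x + 157/32
Δ (Δ + E_{1/2}) ∇ f = 50x^3 + 249x^2 + (629/2)x + 689/4


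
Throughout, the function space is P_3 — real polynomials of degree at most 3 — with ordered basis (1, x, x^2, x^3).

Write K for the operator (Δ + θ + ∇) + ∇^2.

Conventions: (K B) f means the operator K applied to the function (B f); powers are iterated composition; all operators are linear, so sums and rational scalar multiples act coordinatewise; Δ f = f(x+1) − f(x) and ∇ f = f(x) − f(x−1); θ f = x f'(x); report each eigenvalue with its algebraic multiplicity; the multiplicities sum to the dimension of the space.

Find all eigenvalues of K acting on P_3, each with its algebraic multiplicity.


image of 1: 0
image of x: x + 2
image of x^2: 2x^2 + 4x + 2
image of x^3: 3x^3 + 6x^2 + 6x - 4
the matrix is upper triangular; its diagonal is (0, 1, 2, 3)
for a triangular matrix the eigenvalues are the diagonal entries, with algebraic multiplicity their repetition count

λ = 0 (multiplicity 1), λ = 1 (multiplicity 1), λ = 2 (multiplicity 1), λ = 3 (multiplicity 1)


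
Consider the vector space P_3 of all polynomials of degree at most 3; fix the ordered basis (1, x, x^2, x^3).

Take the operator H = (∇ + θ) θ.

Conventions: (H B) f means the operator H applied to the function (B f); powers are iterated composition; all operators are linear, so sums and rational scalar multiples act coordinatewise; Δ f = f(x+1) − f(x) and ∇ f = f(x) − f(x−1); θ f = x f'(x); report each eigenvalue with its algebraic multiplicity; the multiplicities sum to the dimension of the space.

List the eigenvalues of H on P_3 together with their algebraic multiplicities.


λ = 0 (multiplicity 1), λ = 1 (multiplicity 1), λ = 4 (multiplicity 1), λ = 9 (multiplicity 1)

image of 1: 0
image of x: x + 1
image of x^2: 4x^2 + 4x - 2
image of x^3: 9x^3 + 9x^2 - 9x + 3
the matrix is upper triangular; its diagonal is (0, 1, 4, 9)
for a triangular matrix the eigenvalues are the diagonal entries, with algebraic multiplicity their repetition count


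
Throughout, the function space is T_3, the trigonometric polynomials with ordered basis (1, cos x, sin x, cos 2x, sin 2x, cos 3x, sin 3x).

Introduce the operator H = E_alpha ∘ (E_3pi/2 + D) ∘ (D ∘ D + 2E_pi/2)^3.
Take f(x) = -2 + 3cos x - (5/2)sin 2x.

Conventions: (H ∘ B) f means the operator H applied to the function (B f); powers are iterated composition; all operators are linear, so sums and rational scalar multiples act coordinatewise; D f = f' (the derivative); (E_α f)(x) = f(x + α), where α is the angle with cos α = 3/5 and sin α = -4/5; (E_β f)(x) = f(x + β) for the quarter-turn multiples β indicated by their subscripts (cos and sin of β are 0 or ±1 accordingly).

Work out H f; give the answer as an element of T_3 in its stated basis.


D f = -3sin x - 5cos 2x
D D f = -3cos x + 10sin 2x
E_pi/2 f = -2 - 3sin x + (5/2)sin 2x
(2E_pi/2) f = -4 - 6sin x + 5sin 2x
(D ∘ D + 2E_pi/2) f = -4 - 3cos x - 6sin x + 15sin 2x
D (D ∘ D + 2E_pi/2) f = -6cos x + 3sin x + 30cos 2x
D D (D ∘ D + 2E_pi/2) f = 3cos x + 6sin x - 60sin 2x
E_pi/2 (D ∘ D + 2E_pi/2) f = -4 - 6cos x + 3sin x - 15sin 2x
(2E_pi/2) (D ∘ D + 2E_pi/2) f = -8 - 12cos x + 6sin x - 30sin 2x
(D ∘ D + 2E_pi/2) (D ∘ D + 2E_pi/2) f = -8 - 9cos x + 12sin x - 90sin 2x
D (D ∘ D + 2E_pi/2) (D ∘ D + 2E_pi/2) f = 12cos x + 9sin x - 180cos 2x
D D (D ∘ D + 2E_pi/2) (D ∘ D + 2E_pi/2) f = 9cos x - 12sin x + 360sin 2x
E_pi/2 (D ∘ D + 2E_pi/2) (D ∘ D + 2E_pi/2) f = -8 + 12cos x + 9sin x + 90sin 2x
(2E_pi/2) (D ∘ D + 2E_pi/2) (D ∘ D + 2E_pi/2) f = -16 + 24cos x + 18sin x + 180sin 2x
(D ∘ D + 2E_pi/2) (D ∘ D + 2E_pi/2) (D ∘ D + 2E_pi/2) f = -16 + 33cos x + 6sin x + 540sin 2x
E_3pi/2 (D ∘ D + 2E_pi/2)^3 f = -16 - 6cos x + 33sin x - 540sin 2x
D (D ∘ D + 2E_pi/2)^3 f = 6cos x - 33sin x + 1080cos 2x
(E_3pi/2 + D) (D ∘ D + 2E_pi/2)^3 f = -16 + 1080cos 2x - 540sin 2x
E_alpha (E_3pi/2 + D) (D ∘ D + 2E_pi/2)^3 f = -16 + 216cos 2x + 1188sin 2x

g(x) = -16 + 216cos 2x + 1188sin 2x


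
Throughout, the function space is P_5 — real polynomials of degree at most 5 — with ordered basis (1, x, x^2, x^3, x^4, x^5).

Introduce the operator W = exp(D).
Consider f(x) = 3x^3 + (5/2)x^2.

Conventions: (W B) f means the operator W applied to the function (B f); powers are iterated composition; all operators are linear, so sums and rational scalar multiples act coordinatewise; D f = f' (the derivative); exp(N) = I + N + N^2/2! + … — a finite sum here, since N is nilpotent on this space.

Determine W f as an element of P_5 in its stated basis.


order-1 term: 9x^2 + 5x
order-2 term: 9x + 5/2
order-3 term: 3
the series for exp(D) f terminates at order 3
exp(D) f = 3x^3 + (23/2)x^2 + 14x + 11/2

the result is g(x) = 3x^3 + (23/2)x^2 + 14x + 11/2


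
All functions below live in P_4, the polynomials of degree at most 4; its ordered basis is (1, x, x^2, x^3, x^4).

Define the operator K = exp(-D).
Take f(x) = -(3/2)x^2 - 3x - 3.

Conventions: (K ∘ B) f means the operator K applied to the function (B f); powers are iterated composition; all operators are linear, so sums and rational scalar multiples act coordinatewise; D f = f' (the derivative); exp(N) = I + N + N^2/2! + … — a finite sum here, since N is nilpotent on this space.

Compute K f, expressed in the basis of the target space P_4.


order-1 term: 3x + 3
order-2 term: -3/2
the series for exp(-D) f terminates at order 2
exp(-D) f = -(3/2)x^2 - 3/2

g(x) = -(3/2)x^2 - 3/2


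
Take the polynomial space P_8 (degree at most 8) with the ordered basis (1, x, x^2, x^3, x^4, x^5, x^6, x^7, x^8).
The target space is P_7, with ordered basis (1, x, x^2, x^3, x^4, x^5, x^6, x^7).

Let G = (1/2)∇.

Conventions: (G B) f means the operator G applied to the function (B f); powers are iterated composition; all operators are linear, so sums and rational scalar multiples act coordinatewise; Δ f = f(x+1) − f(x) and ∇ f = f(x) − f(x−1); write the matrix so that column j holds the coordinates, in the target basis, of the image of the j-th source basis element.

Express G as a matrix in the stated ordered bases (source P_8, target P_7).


the matrix is [[0, 1/2, -1/2, 1/2, -1/2, 1/2, -1/2, 1/2, -1/2]; [0, 0, 1, -3/2, 2, -5/2, 3, -7/2, 4]; [0, 0, 0, 3/2, -3, 5, -15/2, 21/2, -14]; [0, 0, 0, 0, 2, -5, 10, -35/2, 28]; [0, 0, 0, 0, 0, 5/2, -15/2, 35/2, -35]; [0, 0, 0, 0, 0, 0, 3, -21/2, 28]; [0, 0, 0, 0, 0, 0, 0, 7/2, -14]; [0, 0, 0, 0, 0, 0, 0, 0, 4]] (rows listed top to bottom)

image of 1: 0
image of x: 1/2
image of x^2: x - 1/2
image of x^3: (3/2)x^2 - (3/2)x + 1/2
image of x^4: 2x^3 - 3x^2 + 2x - 1/2
image of x^5: (5/2)x^4 - 5x^3 + 5x^2 - (5/2)x + 1/2
image of x^6: 3x^5 - (15/2)x^4 + 10x^3 - (15/2)x^2 + 3x - 1/2
image of x^7: (7/2)x^6 - (21/2)x^5 + (35/2)x^4 - (35/2)x^3 + (21/2)x^2 - (7/2)x + 1/2
image of x^8: 4x^7 - 14x^6 + 28x^5 - 35x^4 + 28x^3 - 14x^2 + 4x - 1/2
each image's coordinates form column j of the matrix


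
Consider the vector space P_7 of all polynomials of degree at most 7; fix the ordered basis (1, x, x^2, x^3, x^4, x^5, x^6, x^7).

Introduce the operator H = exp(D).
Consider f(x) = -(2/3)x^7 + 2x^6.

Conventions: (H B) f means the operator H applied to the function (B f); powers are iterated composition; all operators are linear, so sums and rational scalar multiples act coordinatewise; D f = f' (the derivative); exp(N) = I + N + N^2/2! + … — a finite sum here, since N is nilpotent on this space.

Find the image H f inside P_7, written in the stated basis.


the result is g(x) = -(2/3)x^7 - (8/3)x^6 - 2x^5 + (20/3)x^4 + (50/3)x^3 + 16x^2 + (22/3)x + 4/3

order-1 term: -(14/3)x^6 + 12x^5
order-2 term: -14x^5 + 30x^4
order-3 term: -(70/3)x^4 + 40x^3
order-4 term: -(70/3)x^3 + 30x^2
order-5 term: -14x^2 + 12x
order-6 term: -(14/3)x + 2
order-7 term: -2/3
the series for exp(D) f terminates at order 7
exp(D) f = -(2/3)x^7 - (8/3)x^6 - 2x^5 + (20/3)x^4 + (50/3)x^3 + 16x^2 + (22/3)x + 4/3


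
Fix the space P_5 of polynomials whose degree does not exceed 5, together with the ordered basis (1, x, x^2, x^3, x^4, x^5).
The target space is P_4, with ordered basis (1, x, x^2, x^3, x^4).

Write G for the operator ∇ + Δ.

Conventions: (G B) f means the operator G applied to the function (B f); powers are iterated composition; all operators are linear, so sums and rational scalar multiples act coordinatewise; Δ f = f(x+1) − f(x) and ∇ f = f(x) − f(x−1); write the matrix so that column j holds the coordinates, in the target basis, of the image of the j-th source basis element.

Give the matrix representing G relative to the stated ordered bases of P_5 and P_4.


image of 1: 0
image of x: 2
image of x^2: 4x
image of x^3: 6x^2 + 2
image of x^4: 8x^3 + 8x
image of x^5: 10x^4 + 20x^2 + 2
each image's coordinates form column j of the matrix

the matrix is [[0, 2, 0, 2, 0, 2]; [0, 0, 4, 0, 8, 0]; [0, 0, 0, 6, 0, 20]; [0, 0, 0, 0, 8, 0]; [0, 0, 0, 0, 0, 10]] (rows listed top to bottom)


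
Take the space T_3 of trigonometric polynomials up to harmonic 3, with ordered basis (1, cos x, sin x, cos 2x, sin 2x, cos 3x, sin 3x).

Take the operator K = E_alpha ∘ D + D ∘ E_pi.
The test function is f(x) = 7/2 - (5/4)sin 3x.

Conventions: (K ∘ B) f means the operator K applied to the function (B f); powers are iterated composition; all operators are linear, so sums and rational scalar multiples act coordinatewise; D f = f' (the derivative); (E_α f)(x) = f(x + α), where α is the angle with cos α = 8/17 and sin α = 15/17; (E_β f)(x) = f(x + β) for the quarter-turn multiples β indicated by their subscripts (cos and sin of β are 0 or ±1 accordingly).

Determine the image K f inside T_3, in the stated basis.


the image equals g(x) = (147015/19652)cos 3x - (7425/19652)sin 3x

D f = -(15/4)cos 3x
E_alpha D f = (18330/4913)cos 3x - (7425/19652)sin 3x
E_pi f = 7/2 + (5/4)sin 3x
D E_pi f = (15/4)cos 3x
(E_alpha ∘ D + D ∘ E_pi) f = (147015/19652)cos 3x - (7425/19652)sin 3x


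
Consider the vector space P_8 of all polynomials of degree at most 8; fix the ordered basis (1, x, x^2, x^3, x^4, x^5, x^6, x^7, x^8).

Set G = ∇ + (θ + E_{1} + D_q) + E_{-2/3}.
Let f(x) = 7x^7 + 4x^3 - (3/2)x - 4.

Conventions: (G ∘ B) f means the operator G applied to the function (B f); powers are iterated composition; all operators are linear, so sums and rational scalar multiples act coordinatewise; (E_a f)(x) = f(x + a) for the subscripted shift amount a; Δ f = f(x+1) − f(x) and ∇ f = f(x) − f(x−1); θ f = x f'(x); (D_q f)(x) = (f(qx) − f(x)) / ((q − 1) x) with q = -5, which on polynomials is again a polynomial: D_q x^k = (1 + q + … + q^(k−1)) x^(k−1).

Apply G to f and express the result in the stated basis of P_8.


∇ f = 49x^6 - 147x^5 + 245x^4 - 245x^3 + 159x^2 - 61x + 19/2
θ f = 49x^7 + 12x^3 - (3/2)x
E_{1} f = 7x^7 + 49x^6 + 147x^5 + 245x^4 + 249x^3 + 159x^2 + (119/2)x + 11/2
D_q f = 91147x^6 + 84x^2 - 3/2
(θ + E_{1} + D_q) f = 56x^7 + 91196x^6 + 147x^5 + 245x^4 + 261x^3 + 243x^2 + 58x + 4
E_{-2/3} f = 7x^7 - (98/3)x^6 + (196/3)x^5 - (1960/27)x^4 + (4244/81)x^3 - (2216/81)x^2 + (11861/1458)x - 10049/2187
(∇ + (θ + E_{1} + D_q) + E_{-2/3}) f = 63x^7 + (273637/3)x^6 + (196/3)x^5 + (11270/27)x^4 + (5540/81)x^3 + (30346/81)x^2 + (7487/1458)x + 38951/4374

the image equals g(x) = 63x^7 + (273637/3)x^6 + (196/3)x^5 + (11270/27)x^4 + (5540/81)x^3 + (30346/81)x^2 + (7487/1458)x + 38951/4374


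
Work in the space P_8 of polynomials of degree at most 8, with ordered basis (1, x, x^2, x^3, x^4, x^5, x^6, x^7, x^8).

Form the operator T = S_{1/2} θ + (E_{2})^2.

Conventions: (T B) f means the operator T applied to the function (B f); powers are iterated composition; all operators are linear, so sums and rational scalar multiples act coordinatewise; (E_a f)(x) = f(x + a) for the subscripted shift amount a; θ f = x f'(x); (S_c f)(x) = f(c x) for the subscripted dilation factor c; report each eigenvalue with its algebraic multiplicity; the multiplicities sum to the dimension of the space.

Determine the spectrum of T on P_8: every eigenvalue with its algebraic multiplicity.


image of 1: 1
image of x: (3/2)x + 4
image of x^2: (3/2)x^2 + 8x + 16
image of x^3: (11/8)x^3 + 12x^2 + 48x + 64
image of x^4: (5/4)x^4 + 16x^3 + 96x^2 + 256x + 256
image of x^5: (37/32)x^5 + 20x^4 + 160x^3 + 640x^2 + 1280x + 1024
image of x^6: (35/32)x^6 + 24x^5 + 240x^4 + 1280x^3 + 3840x^2 + 6144x + 4096
image of x^7: (135/128)x^7 + 28x^6 + 336x^5 + 2240x^4 + 8960x^3 + 21504x^2 + 28672x + 16384
image of x^8: (33/32)x^8 + 32x^7 + 448x^6 + 3584x^5 + 17920x^4 + 57344x^3 + 114688x^2 + 131072x + 65536
the matrix is upper triangular; its diagonal is (1, 3/2, 3/2, 11/8, 5/4, 37/32, 35/32, 135/128, 33/32)
for a triangular matrix the eigenvalues are the diagonal entries, with algebraic multiplicity their repetition count

λ = 1 (multiplicity 1), λ = 33/32 (multiplicity 1), λ = 135/128 (multiplicity 1), λ = 35/32 (multiplicity 1), λ = 37/32 (multiplicity 1), λ = 5/4 (multiplicity 1), λ = 11/8 (multiplicity 1), λ = 3/2 (multiplicity 2)


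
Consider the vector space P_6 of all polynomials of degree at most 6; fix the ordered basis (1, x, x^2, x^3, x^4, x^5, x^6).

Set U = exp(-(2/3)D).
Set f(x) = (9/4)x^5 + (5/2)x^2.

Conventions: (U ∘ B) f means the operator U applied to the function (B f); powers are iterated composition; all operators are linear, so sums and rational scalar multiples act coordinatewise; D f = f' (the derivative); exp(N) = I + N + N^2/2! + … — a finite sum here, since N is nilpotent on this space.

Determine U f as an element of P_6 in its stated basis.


g(x) = (9/4)x^5 - (15/2)x^4 + 10x^3 - (25/6)x^2 - (10/9)x + 22/27

order-1 term: -(15/2)x^4 - (10/3)x
order-2 term: 10x^3 + 10/9
order-3 term: -(20/3)x^2
order-4 term: (20/9)x
order-5 term: -8/27
the series for exp(-(2/3)D) f terminates at order 5
exp(-(2/3)D) f = (9/4)x^5 - (15/2)x^4 + 10x^3 - (25/6)x^2 - (10/9)x + 22/27


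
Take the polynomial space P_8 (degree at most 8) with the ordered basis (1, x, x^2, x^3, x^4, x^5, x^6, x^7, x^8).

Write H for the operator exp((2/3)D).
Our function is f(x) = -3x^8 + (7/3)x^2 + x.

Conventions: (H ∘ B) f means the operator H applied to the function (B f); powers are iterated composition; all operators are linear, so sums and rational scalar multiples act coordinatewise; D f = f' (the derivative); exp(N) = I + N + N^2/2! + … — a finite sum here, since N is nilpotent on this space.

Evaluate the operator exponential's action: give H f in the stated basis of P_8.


order-1 term: -16x^7 + (28/9)x + 2/3
order-2 term: -(112/3)x^6 + 28/27
order-3 term: -(448/9)x^5
order-4 term: -(1120/27)x^4
order-5 term: -(1792/81)x^3
order-6 term: -(1792/243)x^2
order-7 term: -(1024/729)x
order-8 term: -256/2187
the series for exp((2/3)D) f terminates at order 8
exp((2/3)D) f = -3x^8 - 16x^7 - (112/3)x^6 - (448/9)x^5 - (1120/27)x^4 - (1792/81)x^3 - (1225/243)x^2 + (1973/729)x + 3470/2187

g(x) = -3x^8 - 16x^7 - (112/3)x^6 - (448/9)x^5 - (1120/27)x^4 - (1792/81)x^3 - (1225/243)x^2 + (1973/729)x + 3470/2187


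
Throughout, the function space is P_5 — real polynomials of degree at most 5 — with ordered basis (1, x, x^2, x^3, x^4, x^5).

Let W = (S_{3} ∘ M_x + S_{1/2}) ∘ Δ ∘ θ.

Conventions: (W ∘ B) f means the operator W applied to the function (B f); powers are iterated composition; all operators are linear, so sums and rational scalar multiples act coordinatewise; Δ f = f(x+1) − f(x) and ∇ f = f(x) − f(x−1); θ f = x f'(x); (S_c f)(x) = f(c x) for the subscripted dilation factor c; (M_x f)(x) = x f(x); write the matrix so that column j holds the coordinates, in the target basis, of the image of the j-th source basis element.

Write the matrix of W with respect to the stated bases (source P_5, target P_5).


the matrix is [[0, 1, 2, 3, 4, 5]; [0, 3, 8, 27/2, 20, 55/2]; [0, 0, 36, 333/4, 150, 475/2]; [0, 0, 0, 243, 650, 5425/4]; [0, 0, 0, 0, 1296, 64825/16]; [0, 0, 0, 0, 0, 6075]] (rows listed top to bottom)

image of 1: 0
image of x: 3x + 1
image of x^2: 36x^2 + 8x + 2
image of x^3: 243x^3 + (333/4)x^2 + (27/2)x + 3
image of x^4: 1296x^4 + 650x^3 + 150x^2 + 20x + 4
image of x^5: 6075x^5 + (64825/16)x^4 + (5425/4)x^3 + (475/2)x^2 + (55/2)x + 5
each image's coordinates form column j of the matrix


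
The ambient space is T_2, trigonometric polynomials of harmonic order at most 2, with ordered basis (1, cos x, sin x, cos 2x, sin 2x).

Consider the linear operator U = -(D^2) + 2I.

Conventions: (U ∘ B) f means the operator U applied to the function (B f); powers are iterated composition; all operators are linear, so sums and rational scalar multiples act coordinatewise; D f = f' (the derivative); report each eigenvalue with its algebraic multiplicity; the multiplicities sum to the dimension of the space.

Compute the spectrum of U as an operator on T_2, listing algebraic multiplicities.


λ = 2 (multiplicity 1), λ = 3 (multiplicity 2), λ = 6 (multiplicity 2)

image of 1: 2
image of cos x: 3cos x
image of sin x: 3sin x
image of cos 2x: 6cos 2x
image of sin 2x: 6sin 2x
the matrix is diagonal; its diagonal is (2, 3, 3, 6, 6)
for a triangular matrix the eigenvalues are the diagonal entries, with algebraic multiplicity their repetition count


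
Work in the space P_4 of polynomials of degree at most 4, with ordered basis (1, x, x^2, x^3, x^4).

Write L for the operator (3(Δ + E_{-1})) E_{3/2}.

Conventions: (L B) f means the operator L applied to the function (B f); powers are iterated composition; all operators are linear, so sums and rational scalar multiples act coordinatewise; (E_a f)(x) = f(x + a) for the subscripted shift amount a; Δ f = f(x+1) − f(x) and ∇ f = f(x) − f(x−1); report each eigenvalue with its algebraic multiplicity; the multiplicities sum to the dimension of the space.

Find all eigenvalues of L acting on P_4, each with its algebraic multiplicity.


λ = 3 (multiplicity 5)

image of 1: 3
image of x: 3x + 9/2
image of x^2: 3x^2 + 9x + 51/4
image of x^3: 3x^3 + (27/2)x^2 + (153/4)x + 297/8
image of x^4: 3x^4 + 18x^3 + (153/2)x^2 + (297/2)x + 1635/16
the matrix is upper triangular; its diagonal is (3, 3, 3, 3, 3)
for a triangular matrix the eigenvalues are the diagonal entries, with algebraic multiplicity their repetition count


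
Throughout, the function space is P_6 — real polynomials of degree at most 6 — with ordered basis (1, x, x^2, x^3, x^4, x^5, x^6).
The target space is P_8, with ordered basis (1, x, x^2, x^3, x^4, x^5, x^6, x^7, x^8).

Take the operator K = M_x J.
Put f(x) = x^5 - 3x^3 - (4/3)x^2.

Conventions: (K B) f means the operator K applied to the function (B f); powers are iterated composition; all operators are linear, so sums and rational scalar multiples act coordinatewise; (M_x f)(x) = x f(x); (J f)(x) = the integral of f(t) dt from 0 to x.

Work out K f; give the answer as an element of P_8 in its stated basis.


the result is g(x) = (1/6)x^7 - (3/4)x^5 - (4/9)x^4

J f = (1/6)x^6 - (3/4)x^4 - (4/9)x^3
M_x J f = (1/6)x^7 - (3/4)x^5 - (4/9)x^4


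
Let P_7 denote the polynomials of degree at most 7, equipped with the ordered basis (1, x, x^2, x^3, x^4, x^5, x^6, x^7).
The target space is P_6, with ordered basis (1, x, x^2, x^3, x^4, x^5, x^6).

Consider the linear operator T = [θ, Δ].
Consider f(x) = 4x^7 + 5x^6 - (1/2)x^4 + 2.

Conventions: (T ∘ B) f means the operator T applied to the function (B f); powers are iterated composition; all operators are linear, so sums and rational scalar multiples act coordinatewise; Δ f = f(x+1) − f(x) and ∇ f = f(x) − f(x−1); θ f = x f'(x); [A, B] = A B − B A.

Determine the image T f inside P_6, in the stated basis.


the image equals g(x) = -28x^6 - 198x^5 - 570x^4 - 858x^3 - 714x^2 - 312x - 56

Δ f = 28x^6 + 114x^5 + 215x^4 + 238x^3 + 156x^2 + 56x + 17/2
θ Δ f = 168x^6 + 570x^5 + 860x^4 + 714x^3 + 312x^2 + 56x
θ f = 28x^7 + 30x^6 - 2x^4
Δ θ f = 196x^6 + 768x^5 + 1430x^4 + 1572x^3 + 1026x^2 + 368x + 56
[θ, Δ] f = -28x^6 - 198x^5 - 570x^4 - 858x^3 - 714x^2 - 312x - 56


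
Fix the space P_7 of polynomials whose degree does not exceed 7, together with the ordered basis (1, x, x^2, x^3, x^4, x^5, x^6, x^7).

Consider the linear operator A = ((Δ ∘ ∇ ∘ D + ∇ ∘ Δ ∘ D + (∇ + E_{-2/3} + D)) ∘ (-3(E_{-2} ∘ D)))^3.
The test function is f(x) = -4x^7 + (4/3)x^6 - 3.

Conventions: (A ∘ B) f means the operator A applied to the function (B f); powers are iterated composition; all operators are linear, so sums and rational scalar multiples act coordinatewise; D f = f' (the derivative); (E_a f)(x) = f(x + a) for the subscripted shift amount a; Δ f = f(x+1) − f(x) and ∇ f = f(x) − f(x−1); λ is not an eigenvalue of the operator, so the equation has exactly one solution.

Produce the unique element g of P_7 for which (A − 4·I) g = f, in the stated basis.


write g with unknown coordinates in the stated basis and equate coefficients in (A − 4·I) g = f
solving from the highest basis element down gives g = x^7 - (1/3)x^6 - (2835/2)x^4 + 11610x^3 + 23895x^2 - 300105x + 793173/4
check: A g = -5670x^4 + 46440x^3 + 95580x^2 - 1200420x + 793170
so A g − 4·g = -4x^7 + (4/3)x^6 - 3 = f ✓

the result is g(x) = x^7 - (1/3)x^6 - (2835/2)x^4 + 11610x^3 + 23895x^2 - 300105x + 793173/4


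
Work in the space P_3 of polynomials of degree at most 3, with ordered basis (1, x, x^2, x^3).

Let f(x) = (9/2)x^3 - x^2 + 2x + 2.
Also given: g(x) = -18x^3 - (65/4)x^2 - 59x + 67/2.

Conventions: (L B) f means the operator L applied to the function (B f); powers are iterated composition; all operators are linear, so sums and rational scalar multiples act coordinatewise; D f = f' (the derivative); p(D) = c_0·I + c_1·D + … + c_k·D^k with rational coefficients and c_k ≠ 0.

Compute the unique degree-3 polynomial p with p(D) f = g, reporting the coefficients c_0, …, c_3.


p(D) = -4·I − (3/2)·D − 2·D^2 + (3/2)·D^3, i.e. c_0 = -4, c_1 = -3/2, c_2 = -2, c_3 = 3/2

D^0 f = (9/2)x^3 - x^2 + 2x + 2
D^1 f = (27/2)x^2 - 2x + 2
D^2 f = 27x - 2
D^3 f = 27
matching coefficients of g against c_0 f + c_1 Df + … from the top degree down determines the c_i
solution: c_0 = -4, c_1 = -3/2, c_2 = -2, c_3 = 3/2


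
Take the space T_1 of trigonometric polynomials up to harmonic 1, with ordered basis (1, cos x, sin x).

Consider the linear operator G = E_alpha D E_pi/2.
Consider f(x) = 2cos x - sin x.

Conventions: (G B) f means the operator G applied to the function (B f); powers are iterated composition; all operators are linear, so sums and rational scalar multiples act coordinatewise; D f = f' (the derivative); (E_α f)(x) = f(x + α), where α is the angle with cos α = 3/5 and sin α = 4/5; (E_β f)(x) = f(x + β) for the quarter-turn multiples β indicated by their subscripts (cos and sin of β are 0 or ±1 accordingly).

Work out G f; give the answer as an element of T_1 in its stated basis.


E_pi/2 f = -cos x - 2sin x
D E_pi/2 f = -2cos x + sin x
E_alpha D E_pi/2 f = -(2/5)cos x + (11/5)sin x

the image equals g(x) = -(2/5)cos x + (11/5)sin x


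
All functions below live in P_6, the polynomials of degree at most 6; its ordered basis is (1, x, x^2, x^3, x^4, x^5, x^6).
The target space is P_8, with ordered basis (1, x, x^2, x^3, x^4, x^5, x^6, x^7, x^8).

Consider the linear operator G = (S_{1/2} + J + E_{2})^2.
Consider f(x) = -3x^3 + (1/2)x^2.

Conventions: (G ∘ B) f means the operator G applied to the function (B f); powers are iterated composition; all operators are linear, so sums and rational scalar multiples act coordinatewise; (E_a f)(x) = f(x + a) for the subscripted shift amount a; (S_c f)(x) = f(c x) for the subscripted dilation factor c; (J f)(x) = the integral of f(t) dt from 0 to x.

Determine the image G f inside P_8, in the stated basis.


S_{1/2} f = -(3/8)x^3 + (1/8)x^2
J f = -(3/4)x^4 + (1/6)x^3
E_{2} f = -3x^3 - (35/2)x^2 - 34x - 22
(S_{1/2} + J + E_{2}) f = -(3/4)x^4 - (77/24)x^3 - (139/8)x^2 - 34x - 22
S_{1/2} (S_{1/2} + J + E_{2}) f = -(3/64)x^4 - (77/192)x^3 - (139/32)x^2 - 17x - 22
J (S_{1/2} + J + E_{2}) f = -(3/20)x^5 - (77/96)x^4 - (139/24)x^3 - 17x^2 - 22x
E_{2} (S_{1/2} + J + E_{2}) f = -(3/4)x^4 - (221/24)x^3 - (437/8)x^2 - 166x - 1183/6
(S_{1/2} + J + E_{2}) (S_{1/2} + J + E_{2}) f = -(3/20)x^5 - (307/192)x^4 - (2957/192)x^3 - (2431/32)x^2 - 205x - 1315/6

the image equals g(x) = -(3/20)x^5 - (307/192)x^4 - (2957/192)x^3 - (2431/32)x^2 - 205x - 1315/6


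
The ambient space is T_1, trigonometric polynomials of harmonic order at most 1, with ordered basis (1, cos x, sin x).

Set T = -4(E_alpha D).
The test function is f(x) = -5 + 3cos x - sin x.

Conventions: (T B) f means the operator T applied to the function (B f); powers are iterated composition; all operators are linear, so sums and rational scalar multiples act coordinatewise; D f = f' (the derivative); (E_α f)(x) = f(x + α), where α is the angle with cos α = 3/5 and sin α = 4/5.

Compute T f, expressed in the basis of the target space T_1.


the result is g(x) = 12cos x + 4sin x

D f = -cos x - 3sin x
E_alpha D f = -3cos x - sin x
(-4(E_alpha D)) f = 12cos x + 4sin x


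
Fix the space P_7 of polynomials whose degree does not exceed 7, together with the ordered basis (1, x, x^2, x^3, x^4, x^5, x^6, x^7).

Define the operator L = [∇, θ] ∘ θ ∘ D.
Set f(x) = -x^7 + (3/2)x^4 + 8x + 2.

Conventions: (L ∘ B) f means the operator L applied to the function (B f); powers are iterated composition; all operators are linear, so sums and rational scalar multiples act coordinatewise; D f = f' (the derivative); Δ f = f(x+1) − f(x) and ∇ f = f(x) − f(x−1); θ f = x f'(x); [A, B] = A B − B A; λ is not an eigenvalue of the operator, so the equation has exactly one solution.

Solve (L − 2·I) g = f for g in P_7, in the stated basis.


the image equals g(x) = (1/2)x^7 + 63x^5 - (1263/4)x^4 + 3150x^3 - (27747/2)x^2 + 38138x - 41041

write g with unknown coordinates in the stated basis and equate coefficients in (L − 2·I) g = f
solving from the highest basis element down gives g = (1/2)x^7 + 63x^5 - (1263/4)x^4 + 3150x^3 - (27747/2)x^2 + 38138x - 41041
check: L g = 126x^5 - 630x^4 + 6300x^3 - 27747x^2 + 76284x - 82080
so L g − 2·g = -x^7 + (3/2)x^4 + 8x + 2 = f ✓


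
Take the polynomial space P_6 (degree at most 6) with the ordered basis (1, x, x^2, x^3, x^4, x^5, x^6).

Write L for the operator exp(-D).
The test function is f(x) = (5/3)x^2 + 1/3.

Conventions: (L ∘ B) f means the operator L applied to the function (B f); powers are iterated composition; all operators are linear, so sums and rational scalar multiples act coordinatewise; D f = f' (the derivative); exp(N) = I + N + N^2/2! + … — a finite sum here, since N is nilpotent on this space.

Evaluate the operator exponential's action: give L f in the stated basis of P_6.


the result is g(x) = (5/3)x^2 - (10/3)x + 2

order-1 term: -(10/3)x
order-2 term: 5/3
the series for exp(-D) f terminates at order 2
exp(-D) f = (5/3)x^2 - (10/3)x + 2


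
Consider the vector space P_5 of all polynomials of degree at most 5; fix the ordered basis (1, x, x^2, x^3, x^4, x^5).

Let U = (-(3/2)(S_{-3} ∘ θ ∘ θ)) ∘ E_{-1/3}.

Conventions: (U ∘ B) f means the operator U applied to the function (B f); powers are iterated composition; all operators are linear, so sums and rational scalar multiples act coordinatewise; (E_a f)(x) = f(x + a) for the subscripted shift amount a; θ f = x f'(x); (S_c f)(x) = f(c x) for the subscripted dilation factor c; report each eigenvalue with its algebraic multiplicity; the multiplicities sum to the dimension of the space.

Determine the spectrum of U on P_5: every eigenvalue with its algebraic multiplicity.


image of 1: 0
image of x: (9/2)x
image of x^2: -54x^2 - 3x
image of x^3: (729/2)x^3 + 54x^2 + (3/2)x
image of x^4: -1944x^4 - 486x^3 - 36x^2 - (2/3)x
image of x^5: (18225/2)x^5 + 3240x^4 + 405x^3 + 20x^2 + (5/18)x
the matrix is upper triangular; its diagonal is (0, 9/2, -54, 729/2, -1944, 18225/2)
for a triangular matrix the eigenvalues are the diagonal entries, with algebraic multiplicity their repetition count

λ = -1944 (multiplicity 1), λ = -54 (multiplicity 1), λ = 0 (multiplicity 1), λ = 9/2 (multiplicity 1), λ = 729/2 (multiplicity 1), λ = 18225/2 (multiplicity 1)


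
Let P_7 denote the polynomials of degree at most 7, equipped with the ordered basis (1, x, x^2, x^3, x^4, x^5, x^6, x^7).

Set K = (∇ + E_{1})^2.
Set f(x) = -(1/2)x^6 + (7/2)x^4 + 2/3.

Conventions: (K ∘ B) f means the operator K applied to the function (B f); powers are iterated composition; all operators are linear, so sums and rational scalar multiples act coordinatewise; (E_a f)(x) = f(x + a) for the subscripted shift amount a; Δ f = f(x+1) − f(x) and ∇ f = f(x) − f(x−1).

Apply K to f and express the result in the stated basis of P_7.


∇ f = -3x^5 + (15/2)x^4 + 4x^3 - (27/2)x^2 + 11x - 3
E_{1} f = -(1/2)x^6 - 3x^5 - 4x^4 + 4x^3 + (27/2)x^2 + 11x + 11/3
(∇ + E_{1}) f = -(1/2)x^6 - 6x^5 + (7/2)x^4 + 8x^3 + 22x + 2/3
∇ (∇ + E_{1}) f = -3x^5 - (45/2)x^4 + 64x^3 - (99/2)x^2 + 17x + 21
E_{1} (∇ + E_{1}) f = -(1/2)x^6 - 9x^5 - 34x^4 - 48x^3 - (45/2)x^2 + 27x + 83/3
(∇ + E_{1}) (∇ + E_{1}) f = -(1/2)x^6 - 12x^5 - (113/2)x^4 + 16x^3 - 72x^2 + 44x + 146/3

g(x) = -(1/2)x^6 - 12x^5 - (113/2)x^4 + 16x^3 - 72x^2 + 44x + 146/3


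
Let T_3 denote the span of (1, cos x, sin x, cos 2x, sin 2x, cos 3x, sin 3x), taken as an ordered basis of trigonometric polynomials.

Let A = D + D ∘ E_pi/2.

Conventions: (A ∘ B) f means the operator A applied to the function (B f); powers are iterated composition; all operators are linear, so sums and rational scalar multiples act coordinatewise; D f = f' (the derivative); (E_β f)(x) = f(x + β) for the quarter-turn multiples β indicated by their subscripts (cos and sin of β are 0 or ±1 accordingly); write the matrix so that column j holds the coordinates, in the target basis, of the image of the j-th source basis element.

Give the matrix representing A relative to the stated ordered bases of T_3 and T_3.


image of 1: 0
image of cos x: -cos x - sin x
image of sin x: cos x - sin x
image of cos 2x: 0
image of sin 2x: 0
image of cos 3x: 3cos 3x - 3sin 3x
image of sin 3x: 3cos 3x + 3sin 3x
each image's coordinates form column j of the matrix

the matrix is [[0, 0, 0, 0, 0, 0, 0]; [0, -1, 1, 0, 0, 0, 0]; [0, -1, -1, 0, 0, 0, 0]; [0, 0, 0, 0, 0, 0, 0]; [0, 0, 0, 0, 0, 0, 0]; [0, 0, 0, 0, 0, 3, 3]; [0, 0, 0, 0, 0, -3, 3]] (rows listed top to bottom)
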